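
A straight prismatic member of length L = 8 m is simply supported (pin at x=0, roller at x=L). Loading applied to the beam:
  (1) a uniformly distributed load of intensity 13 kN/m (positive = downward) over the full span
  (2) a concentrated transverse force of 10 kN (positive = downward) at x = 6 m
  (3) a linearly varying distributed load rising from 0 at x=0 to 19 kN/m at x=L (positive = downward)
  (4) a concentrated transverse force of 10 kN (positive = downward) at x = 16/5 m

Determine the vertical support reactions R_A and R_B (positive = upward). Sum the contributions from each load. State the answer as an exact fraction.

Load 1 — uniform load w=13 kN/m over full span:
  R_A = wL/2 = 13·8/2 = 52 kN
  R_B = wL/2 = 13·8/2 = 52 kN
Load 2 — point force P=10 kN at a=6 m (b=L-a=2):
  R_A = Pb/L = 10·2/8 = 5/2 kN
  R_B = Pa/L = 10·6/8 = 15/2 kN
Load 3 — triangular load w₀=19 kN/m (0→w₀ over full span):
  R_A = w₀L/6 = 19·8/6 = 76/3 kN
  R_B = w₀L/3 = 19·8/3 = 152/3 kN
Load 4 — point force P=10 kN at a=16/5 m (b=L-a=24/5):
  R_A = Pb/L = 10·(24/5)/8 = 6 kN
  R_B = Pa/L = 10·(16/5)/8 = 4 kN
Superposition: R_A = 515/6 kN, R_B = 685/6 kN

R_A = 515/6 kN, R_B = 685/6 kN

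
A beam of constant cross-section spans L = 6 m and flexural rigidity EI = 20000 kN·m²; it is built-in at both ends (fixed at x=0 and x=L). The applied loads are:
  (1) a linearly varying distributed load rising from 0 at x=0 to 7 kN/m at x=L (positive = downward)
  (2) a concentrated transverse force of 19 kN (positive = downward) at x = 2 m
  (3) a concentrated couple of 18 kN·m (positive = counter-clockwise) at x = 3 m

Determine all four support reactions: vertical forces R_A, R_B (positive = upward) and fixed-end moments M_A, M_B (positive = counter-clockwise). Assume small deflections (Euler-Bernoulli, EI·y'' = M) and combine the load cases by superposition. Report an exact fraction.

R_A = 3358/135 kN, M_A = 2681/90 kN·m, R_B = 2042/135 kN, M_B = -1489/90 kN·m

Load 1 — triangular load w₀=7 kN/m (0→w₀ over full span):
  R_A = 3w₀L/20 = 3·7·6/20 = 63/10 kN
  M_A = w₀L²/30 = 7·6²/30 = 42/5 kN·m
  R_B = 7w₀L/20 = 7·7·6/20 = 147/10 kN
  M_B = -w₀L²/20 = -7·6²/20 = -63/5 kN·m
Load 2 — point force P=19 kN at a=2 m (b=L-a=4):
  R_A = Pb²(3a+b)/L³ = 19·4²·(3·2+4)/6³ = 380/27 kN
  M_A = Pab²/L² = 19·2·4²/6² = 152/9 kN·m
  R_B = Pa²(a+3b)/L³ = 19·2²·(2+3·4)/6³ = 133/27 kN
  M_B = -Pa²b/L² = -19·2²·4/6² = -76/9 kN·m
Load 3 — applied couple M₀=18 kN·m at a=3 m (b=L-a=3):
  R_A = 6M₀ab/L³ = 6·18·3·3/6³ = 9/2 kN
  M_A = M₀b(2a-b)/L² = 18·3·(2·3-3)/6² = 9/2 kN·m
  R_B = -6M₀ab/L³ = -6·18·3·3/6³ = -9/2 kN
  M_B = M₀a(2b-a)/L² = 18·3·(2·3-3)/6² = 9/2 kN·m
Superposition: R_A = 3358/135 kN, M_A = 2681/90 kN·m, R_B = 2042/135 kN, M_B = -1489/90 kN·m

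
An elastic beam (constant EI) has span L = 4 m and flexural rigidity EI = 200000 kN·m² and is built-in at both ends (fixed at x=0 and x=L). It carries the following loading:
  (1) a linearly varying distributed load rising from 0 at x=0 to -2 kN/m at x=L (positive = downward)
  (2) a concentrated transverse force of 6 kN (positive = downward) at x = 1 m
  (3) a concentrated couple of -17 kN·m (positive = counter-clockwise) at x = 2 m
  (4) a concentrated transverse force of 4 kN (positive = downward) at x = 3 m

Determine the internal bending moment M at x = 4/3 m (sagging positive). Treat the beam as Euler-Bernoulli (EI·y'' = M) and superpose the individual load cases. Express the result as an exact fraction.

M(4/3) = -10133/3240 kN·m

Load 1 — triangular load w₀=-2 kN/m (0→w₀ over full span):
  M_1 = 3w₀Lx/20 - w₀L²/30 - w₀x³/(6L) = 3·(-2)·4·(4/3)/20 - (-2)·4²/30 - (-2)·(4/3)³/(6·4) = -136/405 kN·m
Load 2 — point force P=6 kN at a=1 m (b=L-a=3):
  M_2 = Pa²(a+3b)(L-x)/L³ - Pa²b/L²  [x>a] = 6·1²·(1+3·3)·(4-(4/3))/4³ - 6·1²·3/4² = 11/8 kN·m
Load 3 — applied couple M₀=-17 kN·m at a=2 m (b=L-a=2):
  M_3 = R_Ax - M_A  [x≤a] with R_A=-51/8, M_A=-17/4 = (-51/8)·(4/3) - (-17/4) = -17/4 kN·m
Load 4 — point force P=4 kN at a=3 m (b=L-a=1):
  M_4 = Pb²(3a+b)x/L³ - Pab²/L²  [x≤a] = 4·1²·(3·3+1)·(4/3)/4³ - 4·3·1²/4² = 1/12 kN·m
Superposition: M = Σ M_i = -10133/3240 kN·m ≈ -3.127469 kN·m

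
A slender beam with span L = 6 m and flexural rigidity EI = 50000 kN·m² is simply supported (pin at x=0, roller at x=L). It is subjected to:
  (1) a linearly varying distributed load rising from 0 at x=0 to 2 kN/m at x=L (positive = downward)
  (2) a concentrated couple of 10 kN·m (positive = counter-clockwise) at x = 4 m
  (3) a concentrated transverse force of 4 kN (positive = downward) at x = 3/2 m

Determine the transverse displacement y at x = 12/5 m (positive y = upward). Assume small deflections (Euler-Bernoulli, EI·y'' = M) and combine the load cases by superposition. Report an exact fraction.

Load 1 — triangular load w₀=2 kN/m (0→w₀ over full span):
  y_1 = -w₀x(7L⁴-10L²x²+3x⁴)/(360LEI) = -2·(12/5)·(7·6⁴-10·6²·(12/5)²+3·(12/5)⁴)/(360·6·50000) = -30807/97656250 m
Load 2 — applied couple M₀=10 kN·m at a=4 m (b=L-a=2):
  y_2 = (M₀x³/(6L)+C₁x)/EI  [x≤a] with C₁=M₀(3b²-L²)/(6L)=-20/3 = (10·(12/5)³/(6·6)+(-20/3)·(12/5))/50000 = -19/78125 m
Load 3 — point force P=4 kN at a=3/2 m (b=L-a=9/2):
  y_3 = -Pa(L-x)(2Lx-a²-x²)/(6LEI)  [x>a] = -4·(3/2)·(6-(12/5))·(2·6·(12/5)-(3/2)²-(12/5)²)/(6·6·50000) = -6237/25000000 m
Superposition: y = Σ y_i = -2525449/3125000000 m ≈ -0.000808 m

y(12/5) = -2525449/3125000000 m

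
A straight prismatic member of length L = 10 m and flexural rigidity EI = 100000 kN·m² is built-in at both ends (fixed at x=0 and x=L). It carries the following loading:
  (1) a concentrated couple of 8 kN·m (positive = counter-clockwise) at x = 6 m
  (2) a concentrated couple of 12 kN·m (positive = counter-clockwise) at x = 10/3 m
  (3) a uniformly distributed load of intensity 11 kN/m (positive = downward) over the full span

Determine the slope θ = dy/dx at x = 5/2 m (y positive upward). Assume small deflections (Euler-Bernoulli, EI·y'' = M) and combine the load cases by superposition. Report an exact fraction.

Load 1 — applied couple M₀=8 kN·m at a=6 m (b=L-a=4):
  θ_1 = (R_Ax²/2 - M_Ax)/EI  [x≤a] with R_A=144/125, M_A=64/25 = ((144/125)·(5/2)²/2 - (64/25)·(5/2))/100000 = -7/250000 rad
Load 2 — applied couple M₀=12 kN·m at a=10/3 m (b=L-a=20/3):
  θ_2 = (R_Ax²/2 - M_Ax)/EI  [x≤a] with R_A=8/5, M_A=0 = ((8/5)·(5/2)²/2 - 0·(5/2))/100000 = 1/20000 rad
Load 3 — uniform load w=11 kN/m over full span:
  θ_3 = -wx(L-x)(L-2x)/(12EI) = -11·(5/2)·(10-(5/2))·(10-2·(5/2))/(12·100000) = -11/12800 rad
Superposition: θ = Σ θ_i = -6699/8000000 rad ≈ -0.000837 rad

θ(5/2) = -6699/8000000 rad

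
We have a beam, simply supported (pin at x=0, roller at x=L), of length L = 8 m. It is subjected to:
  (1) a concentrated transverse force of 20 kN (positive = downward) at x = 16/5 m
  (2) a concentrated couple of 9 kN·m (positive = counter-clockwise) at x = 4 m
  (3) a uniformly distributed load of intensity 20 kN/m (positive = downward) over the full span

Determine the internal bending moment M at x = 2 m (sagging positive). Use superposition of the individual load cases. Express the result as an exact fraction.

Load 1 — point force P=20 kN at a=16/5 m (b=L-a=24/5):
  M_1 = Pbx/L  [x≤a] = 20·(24/5)·2/8 = 24 kN·m
Load 2 — applied couple M₀=9 kN·m at a=4 m (b=L-a=4):
  M_2 = M₀x/L  [x≤a] = 9·2/8 = 9/4 kN·m
Load 3 — uniform load w=20 kN/m over full span:
  M_3 = wx(L-x)/2 = 20·2·(8-2)/2 = 120 kN·m
Superposition: M = Σ M_i = 585/4 kN·m ≈ 146.250000 kN·m

M(2) = 585/4 kN·m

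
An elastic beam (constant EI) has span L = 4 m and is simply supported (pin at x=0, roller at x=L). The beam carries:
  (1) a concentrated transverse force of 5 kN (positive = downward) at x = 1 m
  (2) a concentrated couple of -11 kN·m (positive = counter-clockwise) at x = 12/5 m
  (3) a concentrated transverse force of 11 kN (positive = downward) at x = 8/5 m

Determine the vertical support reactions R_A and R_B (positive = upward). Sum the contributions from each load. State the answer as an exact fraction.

R_A = 38/5 kN, R_B = 42/5 kN

Load 1 — point force P=5 kN at a=1 m (b=L-a=3):
  R_A = Pb/L = 5·3/4 = 15/4 kN
  R_B = Pa/L = 5·1/4 = 5/4 kN
Load 2 — applied couple M₀=-11 kN·m at a=12/5 m (b=L-a=8/5):
  R_A = M₀/L = (-11)/4 = -11/4 kN
  R_B = -M₀/L = -(-11)/4 = 11/4 kN
Load 3 — point force P=11 kN at a=8/5 m (b=L-a=12/5):
  R_A = Pb/L = 11·(12/5)/4 = 33/5 kN
  R_B = Pa/L = 11·(8/5)/4 = 22/5 kN
Superposition: R_A = 38/5 kN, R_B = 42/5 kN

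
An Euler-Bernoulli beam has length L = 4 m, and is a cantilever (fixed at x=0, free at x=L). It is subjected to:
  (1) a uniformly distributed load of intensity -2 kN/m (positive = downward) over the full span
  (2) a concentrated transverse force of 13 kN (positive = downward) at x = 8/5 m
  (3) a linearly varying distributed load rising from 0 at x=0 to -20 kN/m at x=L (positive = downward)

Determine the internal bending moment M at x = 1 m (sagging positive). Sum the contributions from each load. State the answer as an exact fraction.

Load 1 — uniform load w=-2 kN/m over full span:
  M_1 = -w(L-x)²/2 = -(-2)·(4-1)²/2 = 9 kN·m
Load 2 — point force P=13 kN at a=8/5 m (b=L-a=12/5):
  M_2 = -P(a-x)  [x≤a] = -13·((8/5)-1) = -39/5 kN·m
Load 3 — triangular load w₀=-20 kN/m (0→w₀ over full span):
  M_3 = w₀Lx/2 - w₀L²/3 - w₀x³/(6L) = (-20)·4·1/2 - (-20)·4²/3 - (-20)·1³/(6·4) = 135/2 kN·m
Superposition: M = Σ M_i = 687/10 kN·m ≈ 68.700000 kN·m

M(1) = 687/10 kN·m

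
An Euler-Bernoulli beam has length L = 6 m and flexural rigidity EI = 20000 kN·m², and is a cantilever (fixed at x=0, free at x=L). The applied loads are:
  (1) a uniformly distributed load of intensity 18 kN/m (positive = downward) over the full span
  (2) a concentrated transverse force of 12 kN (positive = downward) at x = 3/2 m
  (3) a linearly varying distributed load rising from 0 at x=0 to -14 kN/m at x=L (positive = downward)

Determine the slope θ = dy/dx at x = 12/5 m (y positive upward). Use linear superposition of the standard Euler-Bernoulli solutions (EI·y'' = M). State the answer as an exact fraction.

θ(12/5) = -295083/25000000 rad

Load 1 — uniform load w=18 kN/m over full span:
  θ_1 = -wx(x²-3Lx+3L²)/(6EI) = -18·(12/5)·((12/5)²-3·6·(12/5)+3·6²)/(6·20000) = -3969/156250 rad
Load 2 — point force P=12 kN at a=3/2 m (b=L-a=9/2):
  θ_2 = -Pa²/(2EI)  [x>a] = -12·(3/2)²/(2·20000) = -27/40000 rad
Load 3 — triangular load w₀=-14 kN/m (0→w₀ over full span):
  θ_3 = (w₀Lx²/4-w₀L²x/3-w₀x⁴/(24L))/EI = ((-14)·6·(12/5)²/4-(-14)·6²·(12/5)/3-(-14)·(12/5)⁴/(24·6))/20000 = 11151/781250 rad
Superposition: θ = Σ θ_i = -295083/25000000 rad ≈ -0.011803 rad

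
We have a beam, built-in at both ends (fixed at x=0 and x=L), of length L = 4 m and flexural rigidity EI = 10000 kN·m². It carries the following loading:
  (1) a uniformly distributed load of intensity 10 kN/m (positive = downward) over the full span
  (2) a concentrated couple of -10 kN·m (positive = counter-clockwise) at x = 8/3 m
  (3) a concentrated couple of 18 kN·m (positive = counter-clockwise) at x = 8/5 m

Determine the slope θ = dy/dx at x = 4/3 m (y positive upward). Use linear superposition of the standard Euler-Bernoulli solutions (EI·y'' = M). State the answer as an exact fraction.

Load 1 — uniform load w=10 kN/m over full span:
  θ_1 = -wx(L-x)(L-2x)/(12EI) = -10·(4/3)·(4-(4/3))·(4-2·(4/3))/(12·10000) = -4/10125 rad
Load 2 — applied couple M₀=-10 kN·m at a=8/3 m (b=L-a=4/3):
  θ_2 = (R_Ax²/2 - M_Ax)/EI  [x≤a] with R_A=-10/3, M_A=-10/3 = ((-10/3)·(4/3)²/2 - (-10/3)·(4/3))/10000 = 1/6750 rad
Load 3 — applied couple M₀=18 kN·m at a=8/5 m (b=L-a=12/5):
  θ_3 = (R_Ax²/2 - M_Ax)/EI  [x≤a] with R_A=162/25, M_A=54/25 = ((162/25)·(4/3)²/2 - (54/25)·(4/3))/10000 = 9/31250 rad
Superposition: θ = Σ θ_i = 52/1265625 rad ≈ 0.000041 rad

θ(4/3) = 52/1265625 rad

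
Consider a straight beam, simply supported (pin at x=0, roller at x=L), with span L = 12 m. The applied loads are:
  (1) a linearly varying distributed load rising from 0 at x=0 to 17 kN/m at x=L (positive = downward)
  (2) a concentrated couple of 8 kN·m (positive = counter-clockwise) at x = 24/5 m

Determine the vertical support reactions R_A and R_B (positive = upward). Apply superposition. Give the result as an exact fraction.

R_A = 104/3 kN, R_B = 202/3 kN

Load 1 — triangular load w₀=17 kN/m (0→w₀ over full span):
  R_A = w₀L/6 = 17·12/6 = 34 kN
  R_B = w₀L/3 = 17·12/3 = 68 kN
Load 2 — applied couple M₀=8 kN·m at a=24/5 m (b=L-a=36/5):
  R_A = M₀/L = 8/12 = 2/3 kN
  R_B = -M₀/L = -8/12 = -2/3 kN
Superposition: R_A = 104/3 kN, R_B = 202/3 kN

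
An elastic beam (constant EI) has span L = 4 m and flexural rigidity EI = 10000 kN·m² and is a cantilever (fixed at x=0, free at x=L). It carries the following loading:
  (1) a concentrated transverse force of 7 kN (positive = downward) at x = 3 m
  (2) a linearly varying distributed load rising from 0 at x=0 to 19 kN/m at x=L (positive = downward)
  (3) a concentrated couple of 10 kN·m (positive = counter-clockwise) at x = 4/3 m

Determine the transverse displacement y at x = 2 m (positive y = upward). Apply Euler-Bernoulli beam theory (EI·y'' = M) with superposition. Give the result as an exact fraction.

Load 1 — point force P=7 kN at a=3 m (b=L-a=1):
  y_1 = -Px²(3a-x)/(6EI)  [x≤a] = -7·2²·(3·3-2)/(6·10000) = -49/15000 m
Load 2 — triangular load w₀=19 kN/m (0→w₀ over full span):
  y_2 = (w₀Lx³/12-w₀L²x²/6-w₀x⁵/(120L))/EI = (19·4·2³/12-19·4²·2²/6-19·2⁵/(120·4))/10000 = -2299/150000 m
Load 3 — applied couple M₀=10 kN·m at a=4/3 m (b=L-a=8/3):
  y_3 = M₀a(2x-a)/(2EI)  [x>a] = 10·(4/3)·(2·2-(4/3))/(2·10000) = 2/1125 m
Superposition: y = Σ y_i = -7567/450000 m ≈ -0.016816 m

y(2) = -7567/450000 m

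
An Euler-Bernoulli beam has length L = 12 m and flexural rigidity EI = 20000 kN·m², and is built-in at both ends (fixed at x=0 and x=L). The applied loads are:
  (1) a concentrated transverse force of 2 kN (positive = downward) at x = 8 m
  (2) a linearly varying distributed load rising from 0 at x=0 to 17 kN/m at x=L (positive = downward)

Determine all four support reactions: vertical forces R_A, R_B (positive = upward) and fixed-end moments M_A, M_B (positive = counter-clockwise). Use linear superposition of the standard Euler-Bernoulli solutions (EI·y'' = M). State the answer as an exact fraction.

Load 1 — point force P=2 kN at a=8 m (b=L-a=4):
  R_A = Pb²(3a+b)/L³ = 2·4²·(3·8+4)/12³ = 14/27 kN
  M_A = Pab²/L² = 2·8·4²/12² = 16/9 kN·m
  R_B = Pa²(a+3b)/L³ = 2·8²·(8+3·4)/12³ = 40/27 kN
  M_B = -Pa²b/L² = -2·8²·4/12² = -32/9 kN·m
Load 2 — triangular load w₀=17 kN/m (0→w₀ over full span):
  R_A = 3w₀L/20 = 3·17·12/20 = 153/5 kN
  M_A = w₀L²/30 = 17·12²/30 = 408/5 kN·m
  R_B = 7w₀L/20 = 7·17·12/20 = 357/5 kN
  M_B = -w₀L²/20 = -17·12²/20 = -612/5 kN·m
Superposition: R_A = 4201/135 kN, M_A = 3752/45 kN·m, R_B = 9839/135 kN, M_B = -5668/45 kN·m

R_A = 4201/135 kN, M_A = 3752/45 kN·m, R_B = 9839/135 kN, M_B = -5668/45 kN·m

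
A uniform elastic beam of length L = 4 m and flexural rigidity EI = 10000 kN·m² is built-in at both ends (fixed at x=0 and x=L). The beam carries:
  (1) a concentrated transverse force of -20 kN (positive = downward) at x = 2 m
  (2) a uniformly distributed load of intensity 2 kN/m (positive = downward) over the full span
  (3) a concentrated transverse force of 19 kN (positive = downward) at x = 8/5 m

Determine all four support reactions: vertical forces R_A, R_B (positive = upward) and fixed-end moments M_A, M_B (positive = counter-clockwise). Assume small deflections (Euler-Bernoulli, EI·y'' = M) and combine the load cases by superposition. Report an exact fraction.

R_A = 789/125 kN, M_A = 1354/375 kN·m, R_B = 86/125 kN, M_B = 14/375 kN·m

Load 1 — point force P=-20 kN at a=2 m (b=L-a=2):
  R_A = Pb²(3a+b)/L³ = (-20)·2²·(3·2+2)/4³ = -10 kN
  M_A = Pab²/L² = (-20)·2·2²/4² = -10 kN·m
  R_B = Pa²(a+3b)/L³ = (-20)·2²·(2+3·2)/4³ = -10 kN
  M_B = -Pa²b/L² = -(-20)·2²·2/4² = 10 kN·m
Load 2 — uniform load w=2 kN/m over full span:
  R_A = wL/2 = 2·4/2 = 4 kN
  M_A = wL²/12 = 2·4²/12 = 8/3 kN·m
  R_B = wL/2 = 2·4/2 = 4 kN
  M_B = -wL²/12 = -2·4²/12 = -8/3 kN·m
Load 3 — point force P=19 kN at a=8/5 m (b=L-a=12/5):
  R_A = Pb²(3a+b)/L³ = 19·(12/5)²·(3·(8/5)+(12/5))/4³ = 1539/125 kN
  M_A = Pab²/L² = 19·(8/5)·(12/5)²/4² = 1368/125 kN·m
  R_B = Pa²(a+3b)/L³ = 19·(8/5)²·((8/5)+3·(12/5))/4³ = 836/125 kN
  M_B = -Pa²b/L² = -19·(8/5)²·(12/5)/4² = -912/125 kN·m
Superposition: R_A = 789/125 kN, M_A = 1354/375 kN·m, R_B = 86/125 kN, M_B = 14/375 kN·m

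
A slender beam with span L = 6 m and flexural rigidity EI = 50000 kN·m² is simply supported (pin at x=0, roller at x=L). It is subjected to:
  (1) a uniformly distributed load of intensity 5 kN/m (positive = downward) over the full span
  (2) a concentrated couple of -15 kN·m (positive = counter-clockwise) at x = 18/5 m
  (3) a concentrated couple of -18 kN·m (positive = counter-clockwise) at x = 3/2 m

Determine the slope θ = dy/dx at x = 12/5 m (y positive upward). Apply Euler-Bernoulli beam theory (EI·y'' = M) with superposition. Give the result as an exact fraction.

θ(12/5) = -3507/10000000 rad

Load 1 — uniform load w=5 kN/m over full span:
  θ_1 = -w(L³-6Lx²+4x³)/(24EI) = -5·(6³-6·6·(12/5)²+4·(12/5)³)/(24·50000) = -333/1250000 rad
Load 2 — applied couple M₀=-15 kN·m at a=18/5 m (b=L-a=12/5):
  θ_2 = (M₀x²/(2L)+C₁)/EI  [x≤a] with C₁=M₀(3b²-L²)/(6L)=39/5 = ((-15)·(12/5)²/(2·6)+(39/5))/50000 = 3/250000 rad
Load 3 — applied couple M₀=-18 kN·m at a=3/2 m (b=L-a=9/2):
  θ_3 = (M₀x²/(2L)-M₀(x-a)+C₁)/EI  [x>a] with C₁=M₀(3b²-L²)/(6L)=-99/8 = ((-18)·(12/5)²/(2·6)-(-18)·((12/5)-(3/2))+(-99/8))/50000 = -963/10000000 rad
Superposition: θ = Σ θ_i = -3507/10000000 rad ≈ -0.000351 rad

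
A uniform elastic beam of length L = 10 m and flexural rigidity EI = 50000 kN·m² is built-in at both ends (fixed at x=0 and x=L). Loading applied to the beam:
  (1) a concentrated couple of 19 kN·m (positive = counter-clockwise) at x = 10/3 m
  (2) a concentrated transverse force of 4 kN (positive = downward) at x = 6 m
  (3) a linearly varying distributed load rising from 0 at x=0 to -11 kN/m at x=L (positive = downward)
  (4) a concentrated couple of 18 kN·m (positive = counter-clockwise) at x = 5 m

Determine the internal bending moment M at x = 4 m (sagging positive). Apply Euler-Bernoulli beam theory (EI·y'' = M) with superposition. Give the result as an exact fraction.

M(4) = -13781/750 kN·m

Load 1 — applied couple M₀=19 kN·m at a=10/3 m (b=L-a=20/3):
  M_1 = R_Ax - M_A - M₀  [x>a] with R_A=38/15, M_A=0 = (38/15)·4 - 0 - 19 = -133/15 kN·m
Load 2 — point force P=4 kN at a=6 m (b=L-a=4):
  M_2 = Pb²(3a+b)x/L³ - Pab²/L²  [x≤a] = 4·4²·(3·6+4)·4/10³ - 4·6·4²/10² = 224/125 kN·m
Load 3 — triangular load w₀=-11 kN/m (0→w₀ over full span):
  M_3 = 3w₀Lx/20 - w₀L²/30 - w₀x³/(6L) = 3·(-11)·10·4/20 - (-11)·10²/30 - (-11)·4³/(6·10) = -88/5 kN·m
Load 4 — applied couple M₀=18 kN·m at a=5 m (b=L-a=5):
  M_4 = R_Ax - M_A  [x≤a] with R_A=27/10, M_A=9/2 = (27/10)·4 - (9/2) = 63/10 kN·m
Superposition: M = Σ M_i = -13781/750 kN·m ≈ -18.374667 kN·m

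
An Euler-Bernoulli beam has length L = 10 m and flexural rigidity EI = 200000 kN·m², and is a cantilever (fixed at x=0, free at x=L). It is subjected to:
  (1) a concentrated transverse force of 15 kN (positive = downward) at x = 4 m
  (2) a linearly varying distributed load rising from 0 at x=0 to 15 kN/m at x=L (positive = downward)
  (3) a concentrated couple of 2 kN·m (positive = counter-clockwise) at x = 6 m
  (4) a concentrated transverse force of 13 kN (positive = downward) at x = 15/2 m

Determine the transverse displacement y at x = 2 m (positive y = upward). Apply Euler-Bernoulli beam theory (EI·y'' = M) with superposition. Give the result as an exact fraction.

Load 1 — point force P=15 kN at a=4 m (b=L-a=6):
  y_1 = -Px²(3a-x)/(6EI)  [x≤a] = -15·2²·(3·4-2)/(6·200000) = -1/2000 m
Load 2 — triangular load w₀=15 kN/m (0→w₀ over full span):
  y_2 = (w₀Lx³/12-w₀L²x²/6-w₀x⁵/(120L))/EI = (15·10·2³/12-15·10²·2²/6-15·2⁵/(120·10))/200000 = -2251/500000 m
Load 3 — applied couple M₀=2 kN·m at a=6 m (b=L-a=4):
  y_3 = M₀x²/(2EI)  [x≤a] = 2·2²/(2·200000) = 1/50000 m
Load 4 — point force P=13 kN at a=15/2 m (b=L-a=5/2):
  y_4 = -Px²(3a-x)/(6EI)  [x≤a] = -13·2²·(3·(15/2)-2)/(6·200000) = -533/600000 m
Superposition: y = Σ y_i = -17611/3000000 m ≈ -0.005870 m

y(2) = -17611/3000000 m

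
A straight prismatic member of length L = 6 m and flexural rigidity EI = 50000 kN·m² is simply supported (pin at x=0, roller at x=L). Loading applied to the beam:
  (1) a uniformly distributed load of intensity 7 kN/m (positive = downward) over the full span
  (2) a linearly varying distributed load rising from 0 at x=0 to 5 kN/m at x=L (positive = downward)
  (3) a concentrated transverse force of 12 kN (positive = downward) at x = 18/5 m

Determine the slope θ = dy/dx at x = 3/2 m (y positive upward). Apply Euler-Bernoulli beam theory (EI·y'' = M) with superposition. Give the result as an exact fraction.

θ(3/2) = -2484969/1600000000 rad

Load 1 — uniform load w=7 kN/m over full span:
  θ_1 = -w(L³-6Lx²+4x³)/(24EI) = -7·(6³-6·6·(3/2)²+4·(3/2)³)/(24·50000) = -693/800000 rad
Load 2 — triangular load w₀=5 kN/m (0→w₀ over full span):
  θ_2 = -w₀(7L⁴-30L²x²+15x⁴)/(360LEI) = -5·(7·6⁴-30·6²·(3/2)²+15·(3/2)⁴)/(360·6·50000) = -3981/12800000 rad
Load 3 — point force P=12 kN at a=18/5 m (b=L-a=12/5):
  θ_3 = -Pb(L²-b²-3x²)/(6LEI)  [x≤a] = -12·(12/5)·(6²-(12/5)²-3·(3/2)²)/(6·6·50000) = -2349/6250000 rad
Superposition: θ = Σ θ_i = -2484969/1600000000 rad ≈ -0.001553 rad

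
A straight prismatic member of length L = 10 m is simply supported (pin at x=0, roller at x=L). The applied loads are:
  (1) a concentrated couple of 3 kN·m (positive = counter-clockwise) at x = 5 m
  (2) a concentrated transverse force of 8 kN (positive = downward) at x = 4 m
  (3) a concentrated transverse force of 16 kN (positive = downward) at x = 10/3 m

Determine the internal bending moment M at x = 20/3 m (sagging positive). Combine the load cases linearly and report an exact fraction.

Load 1 — applied couple M₀=3 kN·m at a=5 m (b=L-a=5):
  M_1 = M₀x/L - M₀  [x>a] = 3·(20/3)/10 - 3 = -1 kN·m
Load 2 — point force P=8 kN at a=4 m (b=L-a=6):
  M_2 = Pa(L-x)/L  [x>a] = 8·4·(10-(20/3))/10 = 32/3 kN·m
Load 3 — point force P=16 kN at a=10/3 m (b=L-a=20/3):
  M_3 = Pa(L-x)/L  [x>a] = 16·(10/3)·(10-(20/3))/10 = 160/9 kN·m
Superposition: M = Σ M_i = 247/9 kN·m ≈ 27.444444 kN·m

M(20/3) = 247/9 kN·m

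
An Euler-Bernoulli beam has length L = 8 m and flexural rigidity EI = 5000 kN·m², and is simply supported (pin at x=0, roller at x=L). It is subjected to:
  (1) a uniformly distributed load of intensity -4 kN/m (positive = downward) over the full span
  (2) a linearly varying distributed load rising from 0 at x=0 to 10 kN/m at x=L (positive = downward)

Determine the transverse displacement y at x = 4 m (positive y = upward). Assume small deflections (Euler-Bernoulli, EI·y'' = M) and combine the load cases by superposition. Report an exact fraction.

y(4) = -4/375 m

Load 1 — uniform load w=-4 kN/m over full span:
  y_1 = -wx(L³-2Lx²+x³)/(24EI) = -(-4)·4·(8³-2·8·4²+4³)/(24·5000) = 16/375 m
Load 2 — triangular load w₀=10 kN/m (0→w₀ over full span):
  y_2 = -w₀x(7L⁴-10L²x²+3x⁴)/(360LEI) = -10·4·(7·8⁴-10·8²·4²+3·4⁴)/(360·8·5000) = -4/75 m
Superposition: y = Σ y_i = -4/375 m ≈ -0.010667 m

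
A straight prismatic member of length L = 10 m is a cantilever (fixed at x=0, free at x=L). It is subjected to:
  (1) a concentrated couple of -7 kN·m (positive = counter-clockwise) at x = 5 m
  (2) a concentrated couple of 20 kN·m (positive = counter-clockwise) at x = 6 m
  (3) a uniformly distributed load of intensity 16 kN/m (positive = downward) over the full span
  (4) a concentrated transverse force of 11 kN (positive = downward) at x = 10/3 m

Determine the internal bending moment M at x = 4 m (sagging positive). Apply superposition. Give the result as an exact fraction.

M(4) = -275 kN·m

Load 1 — applied couple M₀=-7 kN·m at a=5 m (b=L-a=5):
  M_1 = M₀  [x≤a] = (-7) = -7 kN·m
Load 2 — applied couple M₀=20 kN·m at a=6 m (b=L-a=4):
  M_2 = M₀  [x≤a] = 20 = 20 kN·m
Load 3 — uniform load w=16 kN/m over full span:
  M_3 = -w(L-x)²/2 = -16·(10-4)²/2 = -288 kN·m
Load 4 — point force P=11 kN at a=10/3 m (b=L-a=20/3):
  M_4 = 0  [x>a] = 0 kN·m
Superposition: M = Σ M_i = -275 kN·m ≈ -275.000000 kN·m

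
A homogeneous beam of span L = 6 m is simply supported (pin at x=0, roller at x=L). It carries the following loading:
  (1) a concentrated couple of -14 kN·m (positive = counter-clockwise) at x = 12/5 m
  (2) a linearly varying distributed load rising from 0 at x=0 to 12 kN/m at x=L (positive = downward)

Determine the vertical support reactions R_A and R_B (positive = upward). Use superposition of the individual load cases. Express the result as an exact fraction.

Load 1 — applied couple M₀=-14 kN·m at a=12/5 m (b=L-a=18/5):
  R_A = M₀/L = (-14)/6 = -7/3 kN
  R_B = -M₀/L = -(-14)/6 = 7/3 kN
Load 2 — triangular load w₀=12 kN/m (0→w₀ over full span):
  R_A = w₀L/6 = 12·6/6 = 12 kN
  R_B = w₀L/3 = 12·6/3 = 24 kN
Superposition: R_A = 29/3 kN, R_B = 79/3 kN

R_A = 29/3 kN, R_B = 79/3 kN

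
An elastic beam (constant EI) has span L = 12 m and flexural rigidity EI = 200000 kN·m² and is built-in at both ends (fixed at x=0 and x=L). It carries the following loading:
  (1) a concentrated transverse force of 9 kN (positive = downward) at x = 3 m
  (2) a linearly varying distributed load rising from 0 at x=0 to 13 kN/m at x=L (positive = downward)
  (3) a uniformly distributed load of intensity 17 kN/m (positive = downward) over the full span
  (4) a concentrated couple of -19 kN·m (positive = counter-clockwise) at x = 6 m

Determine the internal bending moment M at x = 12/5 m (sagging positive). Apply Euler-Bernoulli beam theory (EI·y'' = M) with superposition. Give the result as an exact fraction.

M(12/5) = -29617/2000 kN·m

Load 1 — point force P=9 kN at a=3 m (b=L-a=9):
  M_1 = Pb²(3a+b)x/L³ - Pab²/L²  [x≤a] = 9·9²·(3·3+9)·(12/5)/12³ - 9·3·9²/12² = 243/80 kN·m
Load 2 — triangular load w₀=13 kN/m (0→w₀ over full span):
  M_2 = 3w₀Lx/20 - w₀L²/30 - w₀x³/(6L) = 3·13·12·(12/5)/20 - 13·12²/30 - 13·(12/5)³/(6·12) = -1092/125 kN·m
Load 3 — uniform load w=17 kN/m over full span:
  M_3 = wLx/2 - wL²/12 - wx²/2 = 17·12·(12/5)/2 - 17·12²/12 - 17·(12/5)²/2 = -204/25 kN·m
Load 4 — applied couple M₀=-19 kN·m at a=6 m (b=L-a=6):
  M_4 = R_Ax - M_A  [x≤a] with R_A=-19/8, M_A=-19/4 = (-19/8)·(12/5) - (-19/4) = -19/20 kN·m
Superposition: M = Σ M_i = -29617/2000 kN·m ≈ -14.808500 kN·m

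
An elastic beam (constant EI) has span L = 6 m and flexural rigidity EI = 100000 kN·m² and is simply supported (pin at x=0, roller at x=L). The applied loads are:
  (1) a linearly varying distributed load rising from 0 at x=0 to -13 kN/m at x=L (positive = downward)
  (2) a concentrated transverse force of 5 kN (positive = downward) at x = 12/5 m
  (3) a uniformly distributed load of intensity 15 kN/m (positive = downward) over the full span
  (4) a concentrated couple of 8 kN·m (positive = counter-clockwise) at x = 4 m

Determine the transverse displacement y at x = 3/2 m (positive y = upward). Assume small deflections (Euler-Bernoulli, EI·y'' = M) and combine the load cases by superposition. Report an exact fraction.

Load 1 — triangular load w₀=-13 kN/m (0→w₀ over full span):
  y_1 = -w₀x(7L⁴-10L²x²+3x⁴)/(360LEI) = -(-13)·(3/2)·(7·6⁴-10·6²·(3/2)²+3·(3/2)⁴)/(360·6·100000) = 38259/51200000 m
Load 2 — point force P=5 kN at a=12/5 m (b=L-a=18/5):
  y_2 = -Pbx(L²-b²-x²)/(6LEI)  [x≤a] = -5·(18/5)·(3/2)·(6²-(18/5)²-(3/2)²)/(6·6·100000) = -6237/40000000 m
Load 3 — uniform load w=15 kN/m over full span:
  y_3 = -wx(L³-2Lx²+x³)/(24EI) = -15·(3/2)·(6³-2·6·(3/2)²+(3/2)³)/(24·100000) = -4617/2560000 m
Load 4 — applied couple M₀=8 kN·m at a=4 m (b=L-a=2):
  y_4 = (M₀x³/(6L)+C₁x)/EI  [x≤a] with C₁=M₀(3b²-L²)/(6L)=-16/3 = (8·(3/2)³/(6·6)+(-16/3)·(3/2))/100000 = -29/400000 m
Superposition: y = Σ y_i = -1644409/1280000000 m ≈ -0.001285 m

y(3/2) = -1644409/1280000000 m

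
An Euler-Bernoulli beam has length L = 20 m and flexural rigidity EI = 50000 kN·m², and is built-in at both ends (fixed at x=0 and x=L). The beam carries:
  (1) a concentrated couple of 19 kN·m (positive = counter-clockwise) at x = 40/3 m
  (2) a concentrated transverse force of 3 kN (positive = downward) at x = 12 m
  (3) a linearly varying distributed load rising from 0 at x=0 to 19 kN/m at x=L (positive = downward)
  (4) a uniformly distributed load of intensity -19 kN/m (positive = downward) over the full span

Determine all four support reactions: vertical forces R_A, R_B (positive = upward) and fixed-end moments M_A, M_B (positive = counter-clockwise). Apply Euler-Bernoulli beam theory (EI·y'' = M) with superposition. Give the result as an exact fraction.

R_A = -49004/375 kN, M_A = -27593/75 kN·m, R_B = -21121/375 kN, M_B = 18352/75 kN·m

Load 1 — applied couple M₀=19 kN·m at a=40/3 m (b=L-a=20/3):
  R_A = 6M₀ab/L³ = 6·19·(40/3)·(20/3)/20³ = 19/15 kN
  M_A = M₀b(2a-b)/L² = 19·(20/3)·(2·(40/3)-(20/3))/20² = 19/3 kN·m
  R_B = -6M₀ab/L³ = -6·19·(40/3)·(20/3)/20³ = -19/15 kN
  M_B = M₀a(2b-a)/L² = 19·(40/3)·(2·(20/3)-(40/3))/20² = 0 kN·m
Load 2 — point force P=3 kN at a=12 m (b=L-a=8):
  R_A = Pb²(3a+b)/L³ = 3·8²·(3·12+8)/20³ = 132/125 kN
  M_A = Pab²/L² = 3·12·8²/20² = 144/25 kN·m
  R_B = Pa²(a+3b)/L³ = 3·12²·(12+3·8)/20³ = 243/125 kN
  M_B = -Pa²b/L² = -3·12²·8/20² = -216/25 kN·m
Load 3 — triangular load w₀=19 kN/m (0→w₀ over full span):
  R_A = 3w₀L/20 = 3·19·20/20 = 57 kN
  M_A = w₀L²/30 = 19·20²/30 = 760/3 kN·m
  R_B = 7w₀L/20 = 7·19·20/20 = 133 kN
  M_B = -w₀L²/20 = -19·20²/20 = -380 kN·m
Load 4 — uniform load w=-19 kN/m over full span:
  R_A = wL/2 = (-19)·20/2 = -190 kN
  M_A = wL²/12 = (-19)·20²/12 = -1900/3 kN·m
  R_B = wL/2 = (-19)·20/2 = -190 kN
  M_B = -wL²/12 = -(-19)·20²/12 = 1900/3 kN·m
Superposition: R_A = -49004/375 kN, M_A = -27593/75 kN·m, R_B = -21121/375 kN, M_B = 18352/75 kN·m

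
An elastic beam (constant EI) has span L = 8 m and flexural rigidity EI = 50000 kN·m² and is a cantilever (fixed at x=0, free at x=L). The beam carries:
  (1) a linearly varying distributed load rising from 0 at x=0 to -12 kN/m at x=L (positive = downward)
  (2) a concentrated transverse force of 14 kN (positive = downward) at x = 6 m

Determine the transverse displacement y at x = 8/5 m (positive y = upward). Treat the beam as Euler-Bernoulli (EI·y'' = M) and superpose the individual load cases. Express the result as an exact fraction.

y(8/5) = 577384/146484375 m

Load 1 — triangular load w₀=-12 kN/m (0→w₀ over full span):
  y_1 = (w₀Lx³/12-w₀L²x²/6-w₀x⁵/(120L))/EI = ((-12)·8·(8/5)³/12-(-12)·8²·(8/5)²/6-(-12)·(8/5)⁵/(120·8))/50000 = 288128/48828125 m
Load 2 — point force P=14 kN at a=6 m (b=L-a=2):
  y_2 = -Px²(3a-x)/(6EI)  [x≤a] = -14·(8/5)²·(3·6-(8/5))/(6·50000) = -2296/1171875 m
Superposition: y = Σ y_i = 577384/146484375 m ≈ 0.003942 m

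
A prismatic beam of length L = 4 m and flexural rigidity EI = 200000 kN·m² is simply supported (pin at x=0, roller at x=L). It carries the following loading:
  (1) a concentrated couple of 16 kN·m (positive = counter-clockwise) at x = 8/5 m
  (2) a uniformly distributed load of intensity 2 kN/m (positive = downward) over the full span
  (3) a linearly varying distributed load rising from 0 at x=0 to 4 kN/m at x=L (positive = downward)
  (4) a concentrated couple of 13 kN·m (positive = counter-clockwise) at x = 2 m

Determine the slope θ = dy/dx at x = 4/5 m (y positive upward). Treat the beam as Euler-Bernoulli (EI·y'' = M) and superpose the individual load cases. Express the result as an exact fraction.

Load 1 — applied couple M₀=16 kN·m at a=8/5 m (b=L-a=12/5):
  θ_1 = (M₀x²/(2L)+C₁)/EI  [x≤a] with C₁=M₀(3b²-L²)/(6L)=64/75 = (16·(4/5)²/(2·4)+(64/75))/200000 = 1/93750 rad
Load 2 — uniform load w=2 kN/m over full span:
  θ_2 = -w(L³-6Lx²+4x³)/(24EI) = -2·(4³-6·4·(4/5)²+4·(4/5)³)/(24·200000) = -33/1562500 rad
Load 3 — triangular load w₀=4 kN/m (0→w₀ over full span):
  θ_3 = -w₀(7L⁴-30L²x²+15x⁴)/(360LEI) = -4·(7·4⁴-30·4²·(4/5)²+15·(4/5)⁴)/(360·4·200000) = -364/17578125 rad
Load 4 — applied couple M₀=13 kN·m at a=2 m (b=L-a=2):
  θ_4 = (M₀x²/(2L)+C₁)/EI  [x≤a] with C₁=M₀(3b²-L²)/(6L)=-13/6 = (13·(4/5)²/(2·4)+(-13/6))/200000 = -169/30000000 rad
Superposition: θ = Σ θ_i = -82787/2250000000 rad ≈ -0.000037 rad

θ(4/5) = -82787/2250000000 rad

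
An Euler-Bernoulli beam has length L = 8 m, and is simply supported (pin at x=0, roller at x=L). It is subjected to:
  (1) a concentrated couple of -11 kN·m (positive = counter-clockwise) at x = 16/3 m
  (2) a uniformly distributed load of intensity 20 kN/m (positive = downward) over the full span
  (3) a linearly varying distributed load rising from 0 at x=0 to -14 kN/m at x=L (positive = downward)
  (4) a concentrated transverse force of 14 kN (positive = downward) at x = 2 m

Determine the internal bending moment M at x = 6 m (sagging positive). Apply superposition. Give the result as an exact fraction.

Load 1 — applied couple M₀=-11 kN·m at a=16/3 m (b=L-a=8/3):
  M_1 = M₀x/L - M₀  [x>a] = (-11)·6/8 - (-11) = 11/4 kN·m
Load 2 — uniform load w=20 kN/m over full span:
  M_2 = wx(L-x)/2 = 20·6·(8-6)/2 = 120 kN·m
Load 3 — triangular load w₀=-14 kN/m (0→w₀ over full span):
  M_3 = w₀Lx/6 - w₀x³/(6L) = (-14)·8·6/6 - (-14)·6³/(6·8) = -49 kN·m
Load 4 — point force P=14 kN at a=2 m (b=L-a=6):
  M_4 = Pa(L-x)/L  [x>a] = 14·2·(8-6)/8 = 7 kN·m
Superposition: M = Σ M_i = 323/4 kN·m ≈ 80.750000 kN·m

M(6) = 323/4 kN·m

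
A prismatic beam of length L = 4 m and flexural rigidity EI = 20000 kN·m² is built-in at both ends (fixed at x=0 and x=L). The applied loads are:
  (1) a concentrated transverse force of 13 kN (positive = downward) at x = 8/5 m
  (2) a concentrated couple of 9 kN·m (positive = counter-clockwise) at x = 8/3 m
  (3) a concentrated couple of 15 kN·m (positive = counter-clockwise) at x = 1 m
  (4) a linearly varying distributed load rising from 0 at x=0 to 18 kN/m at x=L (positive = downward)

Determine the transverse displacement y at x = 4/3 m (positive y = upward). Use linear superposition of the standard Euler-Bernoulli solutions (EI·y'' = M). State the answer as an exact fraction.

y(4/3) = -29873/101250000 m

Load 1 — point force P=13 kN at a=8/5 m (b=L-a=12/5):
  y_1 = -Pb²x²(3aL-(3a+b)x)/(6L³EI)  [x≤a] = -13·(12/5)²·(4/3)²·(3·(8/5)·4-(3·(8/5)+(12/5))·(4/3))/(6·4³·20000) = -13/78125 m
Load 2 — applied couple M₀=9 kN·m at a=8/3 m (b=L-a=4/3):
  y_2 = (R_Ax³/6 - M_Ax²/2)/EI  [x≤a] with R_A=3, M_A=3 = (3·(4/3)³/6 - 3·(4/3)²/2)/20000 = -1/13500 m
Load 3 — applied couple M₀=15 kN·m at a=1 m (b=L-a=3):
  y_3 = (R_Ax³/6 - M_Ax²/2 - M₀(x-a)²/2)/EI  [x>a] with R_A=135/32, M_A=-45/16 = ((135/32)·(4/3)³/6 - (-45/16)·(4/3)²/2 - 15·((4/3)-1)²/2)/20000 = 1/6000 m
Load 4 — triangular load w₀=18 kN/m (0→w₀ over full span):
  y_4 = -w₀x²(L-x)²(x+2L)/(120LEI) = -18·(4/3)²·(4-(4/3))²·((4/3)+2·4)/(120·4·20000) = -56/253125 m
Superposition: y = Σ y_i = -29873/101250000 m ≈ -0.000295 m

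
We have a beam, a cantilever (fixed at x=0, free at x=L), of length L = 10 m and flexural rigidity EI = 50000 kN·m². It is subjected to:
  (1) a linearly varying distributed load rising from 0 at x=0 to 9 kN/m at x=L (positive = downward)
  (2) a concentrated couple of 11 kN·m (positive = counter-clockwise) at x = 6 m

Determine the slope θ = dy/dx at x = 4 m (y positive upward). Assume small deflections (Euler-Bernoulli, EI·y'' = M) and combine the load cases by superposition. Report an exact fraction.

Load 1 — triangular load w₀=9 kN/m (0→w₀ over full span):
  θ_1 = (w₀Lx²/4-w₀L²x/3-w₀x⁴/(24L))/EI = (9·10·4²/4-9·10²·4/3-9·4⁴/(24·10))/50000 = -531/31250 rad
Load 2 — applied couple M₀=11 kN·m at a=6 m (b=L-a=4):
  θ_2 = M₀x/EI  [x≤a] = 11·4/50000 = 11/12500 rad
Superposition: θ = Σ θ_i = -1007/62500 rad ≈ -0.016112 rad

θ(4) = -1007/62500 rad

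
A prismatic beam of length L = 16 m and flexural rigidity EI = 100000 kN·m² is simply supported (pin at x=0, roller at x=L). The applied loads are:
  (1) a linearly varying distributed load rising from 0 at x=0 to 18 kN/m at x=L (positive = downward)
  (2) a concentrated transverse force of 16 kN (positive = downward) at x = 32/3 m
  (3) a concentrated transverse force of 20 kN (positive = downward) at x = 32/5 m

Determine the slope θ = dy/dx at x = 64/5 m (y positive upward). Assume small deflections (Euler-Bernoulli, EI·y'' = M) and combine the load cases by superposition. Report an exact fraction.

θ(64/5) = 2664544/158203125 rad

Load 1 — triangular load w₀=18 kN/m (0→w₀ over full span):
  θ_1 = -w₀(7L⁴-30L²x²+15x⁴)/(360LEI) = -18·(7·16⁴-30·16²·(64/5)²+15·(64/5)⁴)/(360·16·100000) = 24224/1953125 rad
Load 2 — point force P=16 kN at a=32/3 m (b=L-a=16/3):
  θ_2 = -Pa(2L²-6Lx+3x²+a²)/(6LEI)  [x>a] = -16·(32/3)·(2·16²-6·16·(64/5)+3·(64/5)²+(32/3)²)/(6·16·100000) = 12544/6328125 rad
Load 3 — point force P=20 kN at a=32/5 m (b=L-a=48/5):
  θ_3 = -Pa(2L²-6Lx+3x²+a²)/(6LEI)  [x>a] = -20·(32/5)·(2·16²-6·16·(64/5)+3·(64/5)²+(32/5)²)/(6·16·100000) = 192/78125 rad
Superposition: θ = Σ θ_i = 2664544/158203125 rad ≈ 0.016843 rad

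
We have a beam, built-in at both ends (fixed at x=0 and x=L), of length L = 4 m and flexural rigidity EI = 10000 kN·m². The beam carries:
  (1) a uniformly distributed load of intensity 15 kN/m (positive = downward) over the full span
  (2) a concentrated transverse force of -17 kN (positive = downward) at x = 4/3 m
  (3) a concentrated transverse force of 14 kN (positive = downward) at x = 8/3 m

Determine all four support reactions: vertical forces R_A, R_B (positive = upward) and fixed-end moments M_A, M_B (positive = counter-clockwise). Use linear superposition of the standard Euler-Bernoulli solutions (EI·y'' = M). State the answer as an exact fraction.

Load 1 — uniform load w=15 kN/m over full span:
  R_A = wL/2 = 15·4/2 = 30 kN
  M_A = wL²/12 = 15·4²/12 = 20 kN·m
  R_B = wL/2 = 15·4/2 = 30 kN
  M_B = -wL²/12 = -15·4²/12 = -20 kN·m
Load 2 — point force P=-17 kN at a=4/3 m (b=L-a=8/3):
  R_A = Pb²(3a+b)/L³ = (-17)·(8/3)²·(3·(4/3)+(8/3))/4³ = -340/27 kN
  M_A = Pab²/L² = (-17)·(4/3)·(8/3)²/4² = -272/27 kN·m
  R_B = Pa²(a+3b)/L³ = (-17)·(4/3)²·((4/3)+3·(8/3))/4³ = -119/27 kN
  M_B = -Pa²b/L² = -(-17)·(4/3)²·(8/3)/4² = 136/27 kN·m
Load 3 — point force P=14 kN at a=8/3 m (b=L-a=4/3):
  R_A = Pb²(3a+b)/L³ = 14·(4/3)²·(3·(8/3)+(4/3))/4³ = 98/27 kN
  M_A = Pab²/L² = 14·(8/3)·(4/3)²/4² = 112/27 kN·m
  R_B = Pa²(a+3b)/L³ = 14·(8/3)²·((8/3)+3·(4/3))/4³ = 280/27 kN
  M_B = -Pa²b/L² = -14·(8/3)²·(4/3)/4² = -224/27 kN·m
Superposition: R_A = 568/27 kN, M_A = 380/27 kN·m, R_B = 971/27 kN, M_B = -628/27 kN·m

R_A = 568/27 kN, M_A = 380/27 kN·m, R_B = 971/27 kN, M_B = -628/27 kN·m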